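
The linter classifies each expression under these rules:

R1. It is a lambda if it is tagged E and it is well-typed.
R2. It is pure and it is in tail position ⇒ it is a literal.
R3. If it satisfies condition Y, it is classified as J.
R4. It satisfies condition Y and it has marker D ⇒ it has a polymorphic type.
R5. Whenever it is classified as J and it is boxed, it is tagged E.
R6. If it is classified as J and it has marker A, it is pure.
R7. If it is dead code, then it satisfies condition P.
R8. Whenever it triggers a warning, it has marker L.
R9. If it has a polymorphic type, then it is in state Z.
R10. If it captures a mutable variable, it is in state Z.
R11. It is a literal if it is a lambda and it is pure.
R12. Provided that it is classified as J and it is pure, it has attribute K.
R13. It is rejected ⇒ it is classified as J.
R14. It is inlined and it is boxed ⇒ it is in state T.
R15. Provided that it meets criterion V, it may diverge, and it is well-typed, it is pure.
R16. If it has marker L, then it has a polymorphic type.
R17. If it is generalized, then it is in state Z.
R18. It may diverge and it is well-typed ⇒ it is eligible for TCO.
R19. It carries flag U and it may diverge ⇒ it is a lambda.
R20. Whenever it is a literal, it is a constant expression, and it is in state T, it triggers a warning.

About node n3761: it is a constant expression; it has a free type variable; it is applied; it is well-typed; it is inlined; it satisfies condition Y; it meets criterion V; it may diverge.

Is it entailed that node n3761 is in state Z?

Forward chaining from the given facts derives: is classified as J, is pure, is eligible for TCO, has attribute K.
Rules concluding "it is in state Z": R9 needs "it has a polymorphic type"; R10 needs "it captures a mutable variable"; R17 needs "it is generalized" — none of these are established.

No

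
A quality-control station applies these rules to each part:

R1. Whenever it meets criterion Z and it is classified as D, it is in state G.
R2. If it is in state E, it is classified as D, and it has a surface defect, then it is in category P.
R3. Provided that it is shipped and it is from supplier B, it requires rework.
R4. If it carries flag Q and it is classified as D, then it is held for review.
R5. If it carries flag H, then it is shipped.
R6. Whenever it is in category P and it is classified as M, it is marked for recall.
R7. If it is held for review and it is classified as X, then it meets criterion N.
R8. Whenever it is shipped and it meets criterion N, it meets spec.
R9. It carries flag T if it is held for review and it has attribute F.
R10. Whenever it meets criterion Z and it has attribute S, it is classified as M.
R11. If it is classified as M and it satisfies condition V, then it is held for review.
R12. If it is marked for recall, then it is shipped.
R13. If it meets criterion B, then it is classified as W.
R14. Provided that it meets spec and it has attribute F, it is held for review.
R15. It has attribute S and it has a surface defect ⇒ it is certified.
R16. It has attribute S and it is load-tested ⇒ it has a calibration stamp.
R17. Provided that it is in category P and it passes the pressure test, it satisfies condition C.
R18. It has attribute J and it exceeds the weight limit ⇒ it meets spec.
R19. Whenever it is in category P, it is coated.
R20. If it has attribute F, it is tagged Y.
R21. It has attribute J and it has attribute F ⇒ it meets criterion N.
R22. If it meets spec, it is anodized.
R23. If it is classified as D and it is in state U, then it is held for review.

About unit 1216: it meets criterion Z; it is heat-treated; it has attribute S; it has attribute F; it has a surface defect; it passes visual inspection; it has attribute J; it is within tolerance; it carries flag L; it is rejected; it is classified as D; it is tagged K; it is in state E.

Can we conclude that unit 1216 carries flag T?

By R2 (it is in state E, it is classified as D, it has a surface defect): it is in category P.
By R10 (it meets criterion Z, it has attribute S): it is classified as M.
By R21 (it has attribute J, it has attribute F): it meets criterion N.
By R6 (it is in category P, it is classified as M): it is marked for recall.
By R12 (it is marked for recall): it is shipped.
By R8 (it is shipped, it meets criterion N): it meets spec.
By R14 (it meets spec, it has attribute F): it is held for review.
By R9 (it is held for review, it has attribute F): it carries flag T.

Yes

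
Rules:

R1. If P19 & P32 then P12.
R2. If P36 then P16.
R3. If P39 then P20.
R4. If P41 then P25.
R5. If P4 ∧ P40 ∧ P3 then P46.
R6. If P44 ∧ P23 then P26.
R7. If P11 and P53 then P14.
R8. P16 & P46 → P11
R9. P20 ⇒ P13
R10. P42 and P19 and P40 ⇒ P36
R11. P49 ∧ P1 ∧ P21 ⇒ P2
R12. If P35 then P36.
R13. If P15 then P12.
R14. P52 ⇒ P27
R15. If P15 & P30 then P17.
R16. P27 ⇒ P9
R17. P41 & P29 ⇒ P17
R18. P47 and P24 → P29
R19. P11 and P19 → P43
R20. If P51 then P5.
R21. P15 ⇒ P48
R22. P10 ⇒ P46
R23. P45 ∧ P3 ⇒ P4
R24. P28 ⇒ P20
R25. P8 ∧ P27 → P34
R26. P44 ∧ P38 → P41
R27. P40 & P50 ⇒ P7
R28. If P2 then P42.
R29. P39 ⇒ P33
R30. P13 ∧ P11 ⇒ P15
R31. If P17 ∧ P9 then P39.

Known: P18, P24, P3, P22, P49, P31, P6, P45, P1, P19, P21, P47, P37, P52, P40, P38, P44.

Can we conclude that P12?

P2  (by R11: P49, P1, P21)
P27  (by R14: P52)
P9  (by R16: P27)
P29  (by R18: P47, P24)
P4  (by R23: P45, P3)
P41  (by R26: P44, P38)
P42  (by R28: P2)
P46  (by R5: P4, P40, P3)
P36  (by R10: P42, P19, P40)
P17  (by R17: P41, P29)
P39  (by R31: P17, P9)
P16  (by R2: P36)
P20  (by R3: P39)
P11  (by R8: P16, P46)
P13  (by R9: P20)
P15  (by R30: P13, P11)
P12  (by R13: P15)

Yes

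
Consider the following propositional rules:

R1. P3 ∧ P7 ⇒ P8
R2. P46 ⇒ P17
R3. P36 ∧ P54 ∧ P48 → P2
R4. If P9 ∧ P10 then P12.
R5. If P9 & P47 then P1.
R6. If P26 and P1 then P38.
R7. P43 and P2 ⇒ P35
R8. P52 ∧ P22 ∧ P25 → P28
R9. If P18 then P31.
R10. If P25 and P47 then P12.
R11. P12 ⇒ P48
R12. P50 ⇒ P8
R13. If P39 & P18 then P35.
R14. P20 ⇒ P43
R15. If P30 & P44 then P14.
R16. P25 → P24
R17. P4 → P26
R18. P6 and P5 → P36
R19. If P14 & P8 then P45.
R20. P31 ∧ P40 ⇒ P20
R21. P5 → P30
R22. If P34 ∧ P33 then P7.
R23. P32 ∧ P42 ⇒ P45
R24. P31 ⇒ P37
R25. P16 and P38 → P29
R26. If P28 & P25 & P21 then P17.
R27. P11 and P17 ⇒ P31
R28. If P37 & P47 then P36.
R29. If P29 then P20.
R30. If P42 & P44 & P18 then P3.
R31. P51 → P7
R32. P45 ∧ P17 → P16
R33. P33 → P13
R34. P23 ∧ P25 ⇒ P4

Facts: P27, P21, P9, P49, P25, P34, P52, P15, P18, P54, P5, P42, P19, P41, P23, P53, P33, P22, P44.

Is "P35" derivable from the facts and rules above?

Forward chaining from the given facts derives: P28, P31, P24, P30, P7, P37, P17, P3, P13, P4, P8, P14, P26, P45, P16.
Rules concluding P35: R7 needs P43; R13 needs P39 — none of these are established.

No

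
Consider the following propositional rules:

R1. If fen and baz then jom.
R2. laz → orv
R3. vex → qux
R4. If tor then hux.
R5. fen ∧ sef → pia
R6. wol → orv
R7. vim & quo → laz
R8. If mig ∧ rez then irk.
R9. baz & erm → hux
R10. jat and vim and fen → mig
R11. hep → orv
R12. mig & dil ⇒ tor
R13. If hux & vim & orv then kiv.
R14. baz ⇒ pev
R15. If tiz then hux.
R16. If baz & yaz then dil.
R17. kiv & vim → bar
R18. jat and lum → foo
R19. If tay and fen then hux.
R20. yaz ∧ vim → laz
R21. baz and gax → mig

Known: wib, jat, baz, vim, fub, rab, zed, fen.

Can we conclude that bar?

Forward chaining from the given facts derives: jom, mig, pev.
The only rule concluding bar is R17, which needs kiv; that is never established.

No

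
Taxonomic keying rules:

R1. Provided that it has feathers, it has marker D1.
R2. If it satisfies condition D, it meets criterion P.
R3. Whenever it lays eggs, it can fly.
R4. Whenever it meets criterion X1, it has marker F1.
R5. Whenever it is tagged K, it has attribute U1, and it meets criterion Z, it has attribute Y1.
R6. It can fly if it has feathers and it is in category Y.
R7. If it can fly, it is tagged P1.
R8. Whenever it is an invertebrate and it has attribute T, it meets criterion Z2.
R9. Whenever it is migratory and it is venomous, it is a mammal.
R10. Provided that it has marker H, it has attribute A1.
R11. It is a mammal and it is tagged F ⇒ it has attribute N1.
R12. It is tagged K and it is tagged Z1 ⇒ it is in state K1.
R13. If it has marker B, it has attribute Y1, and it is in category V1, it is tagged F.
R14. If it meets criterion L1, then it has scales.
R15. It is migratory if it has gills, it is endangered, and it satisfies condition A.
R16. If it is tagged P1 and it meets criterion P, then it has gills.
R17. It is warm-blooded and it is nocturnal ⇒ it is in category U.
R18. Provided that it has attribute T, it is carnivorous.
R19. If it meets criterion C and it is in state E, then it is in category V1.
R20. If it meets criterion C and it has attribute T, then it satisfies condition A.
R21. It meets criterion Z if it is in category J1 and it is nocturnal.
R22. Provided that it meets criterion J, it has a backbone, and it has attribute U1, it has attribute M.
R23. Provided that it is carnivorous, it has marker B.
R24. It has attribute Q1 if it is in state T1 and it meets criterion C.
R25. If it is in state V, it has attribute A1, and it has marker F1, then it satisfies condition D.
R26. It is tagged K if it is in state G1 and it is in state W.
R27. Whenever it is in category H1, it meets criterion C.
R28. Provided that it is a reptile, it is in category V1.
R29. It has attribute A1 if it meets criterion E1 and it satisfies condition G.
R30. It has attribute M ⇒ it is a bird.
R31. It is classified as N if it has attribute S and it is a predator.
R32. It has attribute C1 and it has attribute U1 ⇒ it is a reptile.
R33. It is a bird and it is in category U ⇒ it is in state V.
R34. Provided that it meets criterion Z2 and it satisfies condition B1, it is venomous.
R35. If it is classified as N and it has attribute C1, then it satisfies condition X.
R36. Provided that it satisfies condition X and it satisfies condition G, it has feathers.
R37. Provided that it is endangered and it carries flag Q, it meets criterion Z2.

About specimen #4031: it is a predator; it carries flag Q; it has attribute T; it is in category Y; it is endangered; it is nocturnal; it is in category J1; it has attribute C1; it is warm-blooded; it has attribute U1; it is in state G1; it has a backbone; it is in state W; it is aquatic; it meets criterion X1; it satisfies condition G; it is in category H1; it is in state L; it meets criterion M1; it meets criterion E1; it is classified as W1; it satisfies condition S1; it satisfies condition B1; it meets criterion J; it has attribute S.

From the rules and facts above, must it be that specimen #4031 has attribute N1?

Yes

By R4 (it meets criterion X1): it has marker F1.
By R17 (it is warm-blooded, it is nocturnal): it is in category U.
By R18 (it has attribute T): it is carnivorous.
By R21 (it is in category J1, it is nocturnal): it meets criterion Z.
By R22 (it meets criterion J, it has a backbone, it has attribute U1): it has attribute M.
By R23 (it is carnivorous): it has marker B.
By R26 (it is in state G1, it is in state W): it is tagged K.
By R27 (it is in category H1): it meets criterion C.
By R29 (it meets criterion E1, it satisfies condition G): it has attribute A1.
By R30 (it has attribute M): it is a bird.
By R31 (it has attribute S, it is a predator): it is classified as N.
By R32 (it has attribute C1, it has attribute U1): it is a reptile.
By R33 (it is a bird, it is in category U): it is in state V.
By R35 (it is classified as N, it has attribute C1): it satisfies condition X.
By R36 (it satisfies condition X, it satisfies condition G): it has feathers.
By R37 (it is endangered, it carries flag Q): it meets criterion Z2.
By R5 (it is tagged K, it has attribute U1, it meets criterion Z): it has attribute Y1.
By R6 (it has feathers, it is in category Y): it can fly.
By R7 (it can fly): it is tagged P1.
By R20 (it meets criterion C, it has attribute T): it satisfies condition A.
By R25 (it is in state V, it has attribute A1, it has marker F1): it satisfies condition D.
By R28 (it is a reptile): it is in category V1.
By R34 (it meets criterion Z2, it satisfies condition B1): it is venomous.
By R2 (it satisfies condition D): it meets criterion P.
By R13 (it has marker B, it has attribute Y1, it is in category V1): it is tagged F.
By R16 (it is tagged P1, it meets criterion P): it has gills.
By R15 (it has gills, it is endangered, it satisfies condition A): it is migratory.
By R9 (it is migratory, it is venomous): it is a mammal.
By R11 (it is a mammal, it is tagged F): it has attribute N1.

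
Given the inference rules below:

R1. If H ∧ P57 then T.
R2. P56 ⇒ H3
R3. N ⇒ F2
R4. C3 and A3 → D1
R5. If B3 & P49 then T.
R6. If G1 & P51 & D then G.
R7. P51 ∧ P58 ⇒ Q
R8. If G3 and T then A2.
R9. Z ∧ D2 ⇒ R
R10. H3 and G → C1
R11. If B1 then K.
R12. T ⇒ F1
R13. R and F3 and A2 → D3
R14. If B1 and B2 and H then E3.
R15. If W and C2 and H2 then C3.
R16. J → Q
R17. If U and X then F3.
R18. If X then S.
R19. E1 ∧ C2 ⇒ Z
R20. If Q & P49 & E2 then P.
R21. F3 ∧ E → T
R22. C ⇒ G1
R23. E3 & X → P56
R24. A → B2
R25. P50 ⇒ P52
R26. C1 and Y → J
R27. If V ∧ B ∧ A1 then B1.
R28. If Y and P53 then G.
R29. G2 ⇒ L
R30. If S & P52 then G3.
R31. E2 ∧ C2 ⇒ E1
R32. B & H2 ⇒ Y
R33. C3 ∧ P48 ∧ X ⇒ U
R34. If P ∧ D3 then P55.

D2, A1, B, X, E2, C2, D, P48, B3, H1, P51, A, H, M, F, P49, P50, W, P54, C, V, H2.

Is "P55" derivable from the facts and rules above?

T  (by R5: B3, P49)
C3  (by R15: W, C2, H2)
S  (by R18: X)
G1  (by R22: C)
B2  (by R24: A)
P52  (by R25: P50)
B1  (by R27: V, B, A1)
G3  (by R30: S, P52)
E1  (by R31: E2, C2)
Y  (by R32: B, H2)
U  (by R33: C3, P48, X)
G  (by R6: G1, P51, D)
A2  (by R8: G3, T)
E3  (by R14: B1, B2, H)
F3  (by R17: U, X)
Z  (by R19: E1, C2)
P56  (by R23: E3, X)
H3  (by R2: P56)
R  (by R9: Z, D2)
C1  (by R10: H3, G)
D3  (by R13: R, F3, A2)
J  (by R26: C1, Y)
Q  (by R16: J)
P  (by R20: Q, P49, E2)
P55  (by R34: P, D3)

Yes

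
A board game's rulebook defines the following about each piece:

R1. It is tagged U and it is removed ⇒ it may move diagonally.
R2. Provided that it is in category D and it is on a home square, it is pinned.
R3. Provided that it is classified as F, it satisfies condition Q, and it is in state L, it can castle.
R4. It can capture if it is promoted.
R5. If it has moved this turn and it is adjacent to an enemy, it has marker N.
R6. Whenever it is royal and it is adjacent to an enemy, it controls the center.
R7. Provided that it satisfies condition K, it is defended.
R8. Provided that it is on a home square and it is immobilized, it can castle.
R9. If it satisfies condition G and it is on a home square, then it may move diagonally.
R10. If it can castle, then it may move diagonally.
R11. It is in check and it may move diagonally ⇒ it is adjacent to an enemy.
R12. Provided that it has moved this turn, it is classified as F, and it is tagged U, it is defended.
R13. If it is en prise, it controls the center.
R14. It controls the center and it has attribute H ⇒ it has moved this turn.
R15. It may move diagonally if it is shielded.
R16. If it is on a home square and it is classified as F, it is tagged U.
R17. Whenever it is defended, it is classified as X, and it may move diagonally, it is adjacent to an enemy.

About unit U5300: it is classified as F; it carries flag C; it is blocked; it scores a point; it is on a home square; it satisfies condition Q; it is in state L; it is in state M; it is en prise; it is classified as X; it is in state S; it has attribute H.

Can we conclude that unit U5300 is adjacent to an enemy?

By R3 (it is classified as F, it satisfies condition Q, it is in state L): it can castle.
By R10 (it can castle): it may move diagonally.
By R13 (it is en prise): it controls the center.
By R14 (it controls the center, it has attribute H): it has moved this turn.
By R16 (it is on a home square, it is classified as F): it is tagged U.
By R12 (it has moved this turn, it is classified as F, it is tagged U): it is defended.
By R17 (it is defended, it is classified as X, it may move diagonally): it is adjacent to an enemy.

Yes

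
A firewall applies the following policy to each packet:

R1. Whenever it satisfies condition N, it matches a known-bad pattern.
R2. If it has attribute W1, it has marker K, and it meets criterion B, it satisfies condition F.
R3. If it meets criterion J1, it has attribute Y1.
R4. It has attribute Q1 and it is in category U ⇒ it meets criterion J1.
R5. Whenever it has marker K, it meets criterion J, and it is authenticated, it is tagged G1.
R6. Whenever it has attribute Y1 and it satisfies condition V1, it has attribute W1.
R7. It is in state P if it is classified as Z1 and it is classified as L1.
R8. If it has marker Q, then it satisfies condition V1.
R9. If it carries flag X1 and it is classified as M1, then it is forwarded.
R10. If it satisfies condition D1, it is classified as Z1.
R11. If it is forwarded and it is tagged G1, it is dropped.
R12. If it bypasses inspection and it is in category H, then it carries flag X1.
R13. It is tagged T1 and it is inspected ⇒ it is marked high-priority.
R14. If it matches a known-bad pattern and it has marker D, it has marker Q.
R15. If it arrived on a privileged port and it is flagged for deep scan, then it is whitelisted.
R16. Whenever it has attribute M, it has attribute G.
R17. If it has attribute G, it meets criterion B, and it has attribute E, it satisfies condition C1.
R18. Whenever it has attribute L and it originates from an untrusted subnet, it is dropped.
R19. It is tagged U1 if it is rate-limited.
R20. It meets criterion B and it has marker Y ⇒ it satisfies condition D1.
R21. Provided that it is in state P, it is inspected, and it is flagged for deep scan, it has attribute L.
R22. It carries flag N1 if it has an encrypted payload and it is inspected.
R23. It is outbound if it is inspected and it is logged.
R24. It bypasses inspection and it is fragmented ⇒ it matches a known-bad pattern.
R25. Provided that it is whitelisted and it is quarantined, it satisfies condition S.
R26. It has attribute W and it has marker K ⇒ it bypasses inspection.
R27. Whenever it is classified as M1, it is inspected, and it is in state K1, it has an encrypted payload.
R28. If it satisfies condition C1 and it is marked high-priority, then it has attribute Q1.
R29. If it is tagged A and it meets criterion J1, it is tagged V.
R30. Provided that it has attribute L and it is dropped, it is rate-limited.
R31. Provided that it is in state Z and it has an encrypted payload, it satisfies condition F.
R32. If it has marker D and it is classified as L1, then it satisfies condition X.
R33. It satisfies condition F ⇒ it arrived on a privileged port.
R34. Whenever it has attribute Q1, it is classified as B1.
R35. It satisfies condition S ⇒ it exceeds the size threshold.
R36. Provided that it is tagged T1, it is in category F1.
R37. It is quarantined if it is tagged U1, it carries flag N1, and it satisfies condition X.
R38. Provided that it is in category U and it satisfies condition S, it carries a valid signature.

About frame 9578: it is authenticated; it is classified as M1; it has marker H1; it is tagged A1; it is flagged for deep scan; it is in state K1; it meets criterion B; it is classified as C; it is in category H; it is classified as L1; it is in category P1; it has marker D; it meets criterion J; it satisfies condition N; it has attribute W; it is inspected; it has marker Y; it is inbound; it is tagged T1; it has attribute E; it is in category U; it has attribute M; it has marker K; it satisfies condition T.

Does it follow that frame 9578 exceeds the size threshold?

Yes

By R1 (it satisfies condition N): it matches a known-bad pattern.
By R5 (it has marker K, it meets criterion J, it is authenticated): it is tagged G1.
By R13 (it is tagged T1, it is inspected): it is marked high-priority.
By R14 (it matches a known-bad pattern, it has marker D): it has marker Q.
By R16 (it has attribute M): it has attribute G.
By R17 (it has attribute G, it meets criterion B, it has attribute E): it satisfies condition C1.
By R20 (it meets criterion B, it has marker Y): it satisfies condition D1.
By R26 (it has attribute W, it has marker K): it bypasses inspection.
By R27 (it is classified as M1, it is inspected, it is in state K1): it has an encrypted payload.
By R28 (it satisfies condition C1, it is marked high-priority): it has attribute Q1.
By R32 (it has marker D, it is classified as L1): it satisfies condition X.
By R4 (it has attribute Q1, it is in category U): it meets criterion J1.
By R8 (it has marker Q): it satisfies condition V1.
By R10 (it satisfies condition D1): it is classified as Z1.
By R12 (it bypasses inspection, it is in category H): it carries flag X1.
By R22 (it has an encrypted payload, it is inspected): it carries flag N1.
By R3 (it meets criterion J1): it has attribute Y1.
By R6 (it has attribute Y1, it satisfies condition V1): it has attribute W1.
By R7 (it is classified as Z1, it is classified as L1): it is in state P.
By R9 (it carries flag X1, it is classified as M1): it is forwarded.
By R11 (it is forwarded, it is tagged G1): it is dropped.
By R21 (it is in state P, it is inspected, it is flagged for deep scan): it has attribute L.
By R30 (it has attribute L, it is dropped): it is rate-limited.
By R2 (it has attribute W1, it has marker K, it meets criterion B): it satisfies condition F.
By R19 (it is rate-limited): it is tagged U1.
By R33 (it satisfies condition F): it arrived on a privileged port.
By R37 (it is tagged U1, it carries flag N1, it satisfies condition X): it is quarantined.
By R15 (it arrived on a privileged port, it is flagged for deep scan): it is whitelisted.
By R25 (it is whitelisted, it is quarantined): it satisfies condition S.
By R35 (it satisfies condition S): it exceeds the size threshold.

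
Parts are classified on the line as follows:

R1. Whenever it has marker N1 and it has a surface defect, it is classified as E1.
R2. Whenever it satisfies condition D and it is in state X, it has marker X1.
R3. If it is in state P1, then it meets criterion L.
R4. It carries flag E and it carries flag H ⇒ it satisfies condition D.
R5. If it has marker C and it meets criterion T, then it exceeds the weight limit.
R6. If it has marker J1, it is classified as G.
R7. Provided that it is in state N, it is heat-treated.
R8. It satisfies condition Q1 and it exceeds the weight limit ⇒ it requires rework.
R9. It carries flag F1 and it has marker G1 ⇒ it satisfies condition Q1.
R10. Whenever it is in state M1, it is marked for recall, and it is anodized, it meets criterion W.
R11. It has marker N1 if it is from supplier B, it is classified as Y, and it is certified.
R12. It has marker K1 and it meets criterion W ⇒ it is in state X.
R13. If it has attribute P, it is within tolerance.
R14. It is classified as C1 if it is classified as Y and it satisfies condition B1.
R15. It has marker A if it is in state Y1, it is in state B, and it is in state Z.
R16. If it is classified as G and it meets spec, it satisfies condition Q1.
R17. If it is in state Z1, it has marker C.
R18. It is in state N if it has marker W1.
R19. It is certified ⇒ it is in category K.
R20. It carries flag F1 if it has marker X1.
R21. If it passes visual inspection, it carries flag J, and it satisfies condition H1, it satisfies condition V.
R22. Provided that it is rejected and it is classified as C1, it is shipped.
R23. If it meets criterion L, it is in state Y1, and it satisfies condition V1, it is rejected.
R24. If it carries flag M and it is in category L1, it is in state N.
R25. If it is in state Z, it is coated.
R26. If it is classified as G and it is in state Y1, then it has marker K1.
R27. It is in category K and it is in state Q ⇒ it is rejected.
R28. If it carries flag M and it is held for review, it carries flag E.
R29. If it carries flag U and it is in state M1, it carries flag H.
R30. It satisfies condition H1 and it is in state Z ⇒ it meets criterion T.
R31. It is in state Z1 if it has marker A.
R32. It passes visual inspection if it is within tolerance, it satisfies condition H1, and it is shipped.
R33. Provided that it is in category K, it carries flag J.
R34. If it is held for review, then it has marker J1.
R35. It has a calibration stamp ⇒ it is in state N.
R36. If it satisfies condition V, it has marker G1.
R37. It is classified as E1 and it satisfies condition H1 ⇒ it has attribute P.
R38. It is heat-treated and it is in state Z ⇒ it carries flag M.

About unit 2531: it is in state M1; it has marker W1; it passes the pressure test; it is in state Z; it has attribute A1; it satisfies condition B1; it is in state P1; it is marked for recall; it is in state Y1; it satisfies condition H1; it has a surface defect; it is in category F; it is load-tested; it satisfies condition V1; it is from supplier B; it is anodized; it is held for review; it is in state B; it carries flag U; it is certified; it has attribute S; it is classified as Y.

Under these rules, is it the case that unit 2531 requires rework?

Yes

By R3 (it is in state P1): it meets criterion L.
By R10 (it is in state M1, it is marked for recall, it is anodized): it meets criterion W.
By R11 (it is from supplier B, it is classified as Y, it is certified): it has marker N1.
By R14 (it is classified as Y, it satisfies condition B1): it is classified as C1.
By R15 (it is in state Y1, it is in state B, it is in state Z): it has marker A.
By R18 (it has marker W1): it is in state N.
By R19 (it is certified): it is in category K.
By R23 (it meets criterion L, it is in state Y1, it satisfies condition V1): it is rejected.
By R29 (it carries flag U, it is in state M1): it carries flag H.
By R30 (it satisfies condition H1, it is in state Z): it meets criterion T.
By R31 (it has marker A): it is in state Z1.
By R33 (it is in category K): it carries flag J.
By R34 (it is held for review): it has marker J1.
By R1 (it has marker N1, it has a surface defect): it is classified as E1.
By R6 (it has marker J1): it is classified as G.
By R7 (it is in state N): it is heat-treated.
By R17 (it is in state Z1): it has marker C.
By R22 (it is rejected, it is classified as C1): it is shipped.
By R26 (it is classified as G, it is in state Y1): it has marker K1.
By R37 (it is classified as E1, it satisfies condition H1): it has attribute P.
By R38 (it is heat-treated, it is in state Z): it carries flag M.
By R5 (it has marker C, it meets criterion T): it exceeds the weight limit.
By R12 (it has marker K1, it meets criterion W): it is in state X.
By R13 (it has attribute P): it is within tolerance.
By R28 (it carries flag M, it is held for review): it carries flag E.
By R32 (it is within tolerance, it satisfies condition H1, it is shipped): it passes visual inspection.
By R4 (it carries flag E, it carries flag H): it satisfies condition D.
By R21 (it passes visual inspection, it carries flag J, it satisfies condition H1): it satisfies condition V.
By R36 (it satisfies condition V): it has marker G1.
By R2 (it satisfies condition D, it is in state X): it has marker X1.
By R20 (it has marker X1): it carries flag F1.
By R9 (it carries flag F1, it has marker G1): it satisfies condition Q1.
By R8 (it satisfies condition Q1, it exceeds the weight limit): it requires rework.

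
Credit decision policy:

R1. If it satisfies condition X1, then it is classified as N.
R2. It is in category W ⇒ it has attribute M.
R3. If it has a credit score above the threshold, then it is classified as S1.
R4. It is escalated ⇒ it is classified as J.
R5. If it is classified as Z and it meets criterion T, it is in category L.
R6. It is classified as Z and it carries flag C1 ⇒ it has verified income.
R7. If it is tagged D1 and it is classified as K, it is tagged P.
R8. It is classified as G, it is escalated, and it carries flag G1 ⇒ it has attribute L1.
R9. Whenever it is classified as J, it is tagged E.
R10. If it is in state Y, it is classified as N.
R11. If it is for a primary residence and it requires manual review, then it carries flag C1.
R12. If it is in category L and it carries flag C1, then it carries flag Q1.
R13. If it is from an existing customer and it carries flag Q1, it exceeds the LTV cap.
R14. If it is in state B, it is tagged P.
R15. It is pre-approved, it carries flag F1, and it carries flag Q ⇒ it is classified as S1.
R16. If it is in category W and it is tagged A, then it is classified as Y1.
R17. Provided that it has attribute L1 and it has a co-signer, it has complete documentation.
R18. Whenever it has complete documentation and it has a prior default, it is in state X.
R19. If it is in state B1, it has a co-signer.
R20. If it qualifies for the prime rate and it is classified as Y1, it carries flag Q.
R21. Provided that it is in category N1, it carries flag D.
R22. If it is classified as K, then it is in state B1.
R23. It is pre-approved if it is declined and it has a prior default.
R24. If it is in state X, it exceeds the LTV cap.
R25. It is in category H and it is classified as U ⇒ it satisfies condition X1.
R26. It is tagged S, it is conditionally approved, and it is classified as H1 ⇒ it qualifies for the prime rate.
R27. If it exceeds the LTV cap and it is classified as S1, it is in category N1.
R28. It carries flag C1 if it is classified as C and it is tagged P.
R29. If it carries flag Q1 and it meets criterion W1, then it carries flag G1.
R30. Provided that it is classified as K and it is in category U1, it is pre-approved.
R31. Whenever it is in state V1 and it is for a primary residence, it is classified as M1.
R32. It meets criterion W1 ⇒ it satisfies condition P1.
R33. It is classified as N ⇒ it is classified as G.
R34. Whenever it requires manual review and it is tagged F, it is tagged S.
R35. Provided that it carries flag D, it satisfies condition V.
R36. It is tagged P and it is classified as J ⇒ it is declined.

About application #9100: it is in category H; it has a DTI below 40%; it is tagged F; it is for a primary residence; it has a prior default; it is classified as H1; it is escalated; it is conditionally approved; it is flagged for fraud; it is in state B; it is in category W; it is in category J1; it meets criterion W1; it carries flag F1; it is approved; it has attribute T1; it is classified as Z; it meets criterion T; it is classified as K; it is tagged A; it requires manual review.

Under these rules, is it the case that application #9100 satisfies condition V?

No

Forward chaining from the given facts derives: has attribute M, is classified as J, is in category L, is tagged E, carries flag C1, carries flag Q1, is tagged P, is classified as Y1, is in state B1, carries flag G1, satisfies condition P1, is tagged S, is declined, has verified income, has a co-signer, is pre-approved, qualifies for the prime rate, carries flag Q, is classified as S1.
The only rule concluding "it satisfies condition V" is R35, which needs "it carries flag D"; that is never established.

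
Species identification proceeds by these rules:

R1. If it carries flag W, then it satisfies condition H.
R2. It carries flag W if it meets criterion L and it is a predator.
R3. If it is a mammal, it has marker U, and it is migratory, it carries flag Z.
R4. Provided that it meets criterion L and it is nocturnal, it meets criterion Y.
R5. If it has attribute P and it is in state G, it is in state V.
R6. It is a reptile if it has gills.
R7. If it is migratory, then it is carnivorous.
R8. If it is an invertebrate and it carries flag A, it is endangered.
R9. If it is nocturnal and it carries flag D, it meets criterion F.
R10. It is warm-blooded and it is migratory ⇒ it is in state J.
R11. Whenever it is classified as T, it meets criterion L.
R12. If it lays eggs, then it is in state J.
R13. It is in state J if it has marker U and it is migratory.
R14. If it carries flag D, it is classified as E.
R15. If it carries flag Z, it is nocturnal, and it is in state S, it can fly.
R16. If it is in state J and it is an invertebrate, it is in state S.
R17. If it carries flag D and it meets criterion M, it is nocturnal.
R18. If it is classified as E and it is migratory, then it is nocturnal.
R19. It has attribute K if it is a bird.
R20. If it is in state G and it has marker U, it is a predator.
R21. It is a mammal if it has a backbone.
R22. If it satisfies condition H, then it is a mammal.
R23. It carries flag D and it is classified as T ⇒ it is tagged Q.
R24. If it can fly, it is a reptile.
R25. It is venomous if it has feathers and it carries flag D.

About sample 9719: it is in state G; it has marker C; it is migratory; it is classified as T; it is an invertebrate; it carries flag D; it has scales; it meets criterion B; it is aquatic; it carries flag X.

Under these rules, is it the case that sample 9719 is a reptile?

No

Forward chaining from the given facts derives: is carnivorous, meets criterion L, is classified as E, is nocturnal, is tagged Q, meets criterion Y, meets criterion F.
Rules concluding "it is a reptile": R6 needs "it has gills"; R24 needs "it can fly" — none of these are established.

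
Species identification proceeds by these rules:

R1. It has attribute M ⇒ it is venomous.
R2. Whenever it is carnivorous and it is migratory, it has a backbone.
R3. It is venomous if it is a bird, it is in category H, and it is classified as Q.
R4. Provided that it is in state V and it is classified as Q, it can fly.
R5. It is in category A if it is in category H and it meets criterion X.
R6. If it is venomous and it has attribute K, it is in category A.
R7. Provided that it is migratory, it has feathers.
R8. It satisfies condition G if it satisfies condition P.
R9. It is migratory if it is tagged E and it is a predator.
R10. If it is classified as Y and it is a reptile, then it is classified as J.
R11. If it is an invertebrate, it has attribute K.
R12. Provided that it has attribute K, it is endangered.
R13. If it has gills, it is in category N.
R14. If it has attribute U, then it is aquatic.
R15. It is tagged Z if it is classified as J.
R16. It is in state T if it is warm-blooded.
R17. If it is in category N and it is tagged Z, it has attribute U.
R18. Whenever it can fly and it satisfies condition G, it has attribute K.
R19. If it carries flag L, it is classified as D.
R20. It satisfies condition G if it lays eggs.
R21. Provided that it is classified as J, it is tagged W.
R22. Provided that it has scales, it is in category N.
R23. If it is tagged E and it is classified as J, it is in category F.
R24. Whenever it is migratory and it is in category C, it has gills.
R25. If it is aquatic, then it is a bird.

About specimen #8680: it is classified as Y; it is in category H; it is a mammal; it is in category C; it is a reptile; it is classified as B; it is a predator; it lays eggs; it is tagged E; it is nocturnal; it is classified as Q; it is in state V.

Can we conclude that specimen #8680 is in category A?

Yes

By R4 (it is in state V, it is classified as Q): it can fly.
By R9 (it is tagged E, it is a predator): it is migratory.
By R10 (it is classified as Y, it is a reptile): it is classified as J.
By R15 (it is classified as J): it is tagged Z.
By R20 (it lays eggs): it satisfies condition G.
By R24 (it is migratory, it is in category C): it has gills.
By R13 (it has gills): it is in category N.
By R17 (it is in category N, it is tagged Z): it has attribute U.
By R18 (it can fly, it satisfies condition G): it has attribute K.
By R14 (it has attribute U): it is aquatic.
By R25 (it is aquatic): it is a bird.
By R3 (it is a bird, it is in category H, it is classified as Q): it is venomous.
By R6 (it is venomous, it has attribute K): it is in category A.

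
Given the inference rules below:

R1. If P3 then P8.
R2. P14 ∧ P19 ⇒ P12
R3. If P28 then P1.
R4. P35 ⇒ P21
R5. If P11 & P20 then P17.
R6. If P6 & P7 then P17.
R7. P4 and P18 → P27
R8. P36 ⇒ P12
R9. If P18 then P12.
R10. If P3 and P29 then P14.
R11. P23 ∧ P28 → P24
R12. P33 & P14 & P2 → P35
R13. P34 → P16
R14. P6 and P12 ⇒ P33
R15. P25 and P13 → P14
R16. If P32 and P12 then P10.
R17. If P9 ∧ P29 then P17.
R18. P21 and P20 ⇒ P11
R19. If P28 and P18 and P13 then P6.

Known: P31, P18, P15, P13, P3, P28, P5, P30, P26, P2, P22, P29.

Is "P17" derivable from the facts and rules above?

No

Forward chaining from the given facts derives: P8, P1, P12, P14, P6, P33, P35, P21.
Rules concluding P17: R5 needs P11; R6 needs P7; R17 needs P9 — none of these are established.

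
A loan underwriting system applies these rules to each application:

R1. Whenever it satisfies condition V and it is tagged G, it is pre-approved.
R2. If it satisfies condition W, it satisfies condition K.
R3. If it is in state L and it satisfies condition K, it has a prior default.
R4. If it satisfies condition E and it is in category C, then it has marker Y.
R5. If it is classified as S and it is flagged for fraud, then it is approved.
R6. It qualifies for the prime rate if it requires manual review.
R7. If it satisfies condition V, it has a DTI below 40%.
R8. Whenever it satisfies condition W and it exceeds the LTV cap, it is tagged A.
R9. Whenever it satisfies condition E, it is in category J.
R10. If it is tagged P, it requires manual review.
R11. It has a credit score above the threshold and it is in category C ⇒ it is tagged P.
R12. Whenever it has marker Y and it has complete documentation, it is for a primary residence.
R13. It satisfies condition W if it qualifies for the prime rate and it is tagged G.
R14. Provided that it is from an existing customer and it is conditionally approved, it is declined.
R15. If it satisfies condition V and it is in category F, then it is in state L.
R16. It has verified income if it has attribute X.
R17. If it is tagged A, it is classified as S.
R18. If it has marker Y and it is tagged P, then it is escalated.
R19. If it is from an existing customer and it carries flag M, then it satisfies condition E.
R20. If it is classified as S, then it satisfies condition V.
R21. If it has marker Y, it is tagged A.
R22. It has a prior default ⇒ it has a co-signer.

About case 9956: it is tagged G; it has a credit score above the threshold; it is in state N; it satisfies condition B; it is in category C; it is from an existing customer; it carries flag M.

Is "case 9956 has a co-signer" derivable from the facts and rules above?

Forward chaining from the given facts derives: is tagged P, satisfies condition E, has marker Y, is in category J, requires manual review, is escalated, is tagged A, qualifies for the prime rate, satisfies condition W, is classified as S, satisfies condition V, is pre-approved, satisfies condition K, has a DTI below 40%.
The only rule concluding "it has a co-signer" is R22, which needs "it has a prior default"; that is never established.

No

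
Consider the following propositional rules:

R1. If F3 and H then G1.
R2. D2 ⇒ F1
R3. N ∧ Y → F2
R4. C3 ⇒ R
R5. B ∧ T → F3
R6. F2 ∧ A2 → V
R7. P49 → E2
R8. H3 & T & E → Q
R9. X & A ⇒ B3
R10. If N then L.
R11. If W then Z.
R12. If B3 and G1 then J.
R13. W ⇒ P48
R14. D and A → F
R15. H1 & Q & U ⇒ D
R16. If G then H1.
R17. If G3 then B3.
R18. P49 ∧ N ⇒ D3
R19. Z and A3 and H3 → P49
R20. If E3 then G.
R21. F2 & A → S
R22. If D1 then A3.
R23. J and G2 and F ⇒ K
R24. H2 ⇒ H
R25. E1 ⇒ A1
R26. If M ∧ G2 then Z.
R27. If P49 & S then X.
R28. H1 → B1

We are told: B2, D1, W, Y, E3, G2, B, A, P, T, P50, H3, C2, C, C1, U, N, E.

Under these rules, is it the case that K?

Forward chaining from the given facts derives: F2, F3, Q, L, Z, P48, G, S, A3, H1, P49, X, B1, E2, B3, D, D3, F.
The only rule concluding K is R23, which needs J; that is never established.

No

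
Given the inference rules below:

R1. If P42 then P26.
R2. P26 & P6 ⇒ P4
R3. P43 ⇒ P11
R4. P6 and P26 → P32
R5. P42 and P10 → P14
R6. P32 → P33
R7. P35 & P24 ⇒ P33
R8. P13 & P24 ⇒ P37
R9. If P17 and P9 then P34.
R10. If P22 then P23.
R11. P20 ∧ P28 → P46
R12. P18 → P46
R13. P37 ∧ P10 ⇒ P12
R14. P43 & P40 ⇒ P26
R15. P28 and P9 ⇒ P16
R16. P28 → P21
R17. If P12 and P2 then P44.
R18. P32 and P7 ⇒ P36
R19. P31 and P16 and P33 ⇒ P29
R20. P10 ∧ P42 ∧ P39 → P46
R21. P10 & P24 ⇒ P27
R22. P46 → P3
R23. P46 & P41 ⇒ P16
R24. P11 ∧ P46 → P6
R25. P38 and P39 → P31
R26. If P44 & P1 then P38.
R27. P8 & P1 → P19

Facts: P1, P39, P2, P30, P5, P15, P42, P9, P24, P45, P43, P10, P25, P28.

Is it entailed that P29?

No

Forward chaining from the given facts derives: P26, P11, P14, P16, P21, P46, P27, P3, P6, P4, P32, P33.
The only rule concluding P29 is R19, which needs P31; that is never established.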